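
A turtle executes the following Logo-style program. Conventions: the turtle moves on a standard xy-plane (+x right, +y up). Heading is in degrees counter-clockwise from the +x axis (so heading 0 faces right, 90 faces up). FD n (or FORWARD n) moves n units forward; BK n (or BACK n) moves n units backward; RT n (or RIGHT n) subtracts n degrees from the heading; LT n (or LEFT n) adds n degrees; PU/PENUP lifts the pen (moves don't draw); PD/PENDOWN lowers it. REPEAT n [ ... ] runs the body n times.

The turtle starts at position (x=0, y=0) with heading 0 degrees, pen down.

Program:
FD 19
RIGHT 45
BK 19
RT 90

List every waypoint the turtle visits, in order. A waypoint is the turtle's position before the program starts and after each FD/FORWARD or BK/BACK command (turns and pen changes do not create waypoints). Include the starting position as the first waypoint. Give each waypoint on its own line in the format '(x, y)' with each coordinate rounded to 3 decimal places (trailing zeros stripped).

Executing turtle program step by step:
Start: pos=(0,0), heading=0, pen down
FD 19: (0,0) -> (19,0) [heading=0, draw]
RT 45: heading 0 -> 315
BK 19: (19,0) -> (5.565,13.435) [heading=315, draw]
RT 90: heading 315 -> 225
Final: pos=(5.565,13.435), heading=225, 2 segment(s) drawn
Waypoints (3 total):
(0, 0)
(19, 0)
(5.565, 13.435)

Answer: (0, 0)
(19, 0)
(5.565, 13.435)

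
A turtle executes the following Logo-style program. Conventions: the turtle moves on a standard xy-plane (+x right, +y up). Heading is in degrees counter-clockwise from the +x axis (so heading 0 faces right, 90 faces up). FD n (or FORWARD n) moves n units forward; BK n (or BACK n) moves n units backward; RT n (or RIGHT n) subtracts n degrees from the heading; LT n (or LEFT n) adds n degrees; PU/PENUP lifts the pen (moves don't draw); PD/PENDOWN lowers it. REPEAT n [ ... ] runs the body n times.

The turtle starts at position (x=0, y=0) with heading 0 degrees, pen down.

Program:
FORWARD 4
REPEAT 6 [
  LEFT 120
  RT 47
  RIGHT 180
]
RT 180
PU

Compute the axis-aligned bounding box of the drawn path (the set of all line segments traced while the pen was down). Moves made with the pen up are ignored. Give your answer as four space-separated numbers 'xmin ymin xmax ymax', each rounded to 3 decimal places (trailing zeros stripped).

Answer: 0 0 4 0

Derivation:
Executing turtle program step by step:
Start: pos=(0,0), heading=0, pen down
FD 4: (0,0) -> (4,0) [heading=0, draw]
REPEAT 6 [
  -- iteration 1/6 --
  LT 120: heading 0 -> 120
  RT 47: heading 120 -> 73
  RT 180: heading 73 -> 253
  -- iteration 2/6 --
  LT 120: heading 253 -> 13
  RT 47: heading 13 -> 326
  RT 180: heading 326 -> 146
  -- iteration 3/6 --
  LT 120: heading 146 -> 266
  RT 47: heading 266 -> 219
  RT 180: heading 219 -> 39
  -- iteration 4/6 --
  LT 120: heading 39 -> 159
  RT 47: heading 159 -> 112
  RT 180: heading 112 -> 292
  -- iteration 5/6 --
  LT 120: heading 292 -> 52
  RT 47: heading 52 -> 5
  RT 180: heading 5 -> 185
  -- iteration 6/6 --
  LT 120: heading 185 -> 305
  RT 47: heading 305 -> 258
  RT 180: heading 258 -> 78
]
RT 180: heading 78 -> 258
PU: pen up
Final: pos=(4,0), heading=258, 1 segment(s) drawn

Segment endpoints: x in {0, 4}, y in {0}
xmin=0, ymin=0, xmax=4, ymax=0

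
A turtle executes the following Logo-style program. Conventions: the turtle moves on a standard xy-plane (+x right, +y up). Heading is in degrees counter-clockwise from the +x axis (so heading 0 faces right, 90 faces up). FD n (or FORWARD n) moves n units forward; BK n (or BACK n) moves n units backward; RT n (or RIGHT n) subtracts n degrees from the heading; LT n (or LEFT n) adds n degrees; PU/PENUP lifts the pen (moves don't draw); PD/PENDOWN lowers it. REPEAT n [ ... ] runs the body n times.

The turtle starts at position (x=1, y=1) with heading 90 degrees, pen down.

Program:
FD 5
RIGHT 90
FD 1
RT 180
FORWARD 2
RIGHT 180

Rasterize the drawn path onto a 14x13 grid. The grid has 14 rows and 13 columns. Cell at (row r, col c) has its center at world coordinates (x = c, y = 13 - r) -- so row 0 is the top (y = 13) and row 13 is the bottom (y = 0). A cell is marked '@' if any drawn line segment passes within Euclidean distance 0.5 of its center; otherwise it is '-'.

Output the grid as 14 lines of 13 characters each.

Answer: -------------
-------------
-------------
-------------
-------------
-------------
-------------
@@@----------
-@-----------
-@-----------
-@-----------
-@-----------
-@-----------
-------------

Derivation:
Segment 0: (1,1) -> (1,6)
Segment 1: (1,6) -> (2,6)
Segment 2: (2,6) -> (0,6)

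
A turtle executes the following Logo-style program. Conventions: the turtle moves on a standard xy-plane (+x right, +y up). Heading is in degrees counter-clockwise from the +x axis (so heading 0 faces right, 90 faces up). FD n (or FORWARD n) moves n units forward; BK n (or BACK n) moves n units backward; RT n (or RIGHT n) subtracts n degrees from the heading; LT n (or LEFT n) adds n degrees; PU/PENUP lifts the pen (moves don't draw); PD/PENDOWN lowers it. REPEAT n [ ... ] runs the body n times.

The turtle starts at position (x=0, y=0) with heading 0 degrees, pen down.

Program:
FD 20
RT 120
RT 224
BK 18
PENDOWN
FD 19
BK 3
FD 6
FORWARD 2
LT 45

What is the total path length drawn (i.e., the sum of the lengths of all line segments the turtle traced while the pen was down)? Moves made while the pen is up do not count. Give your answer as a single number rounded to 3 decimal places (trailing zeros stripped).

Answer: 68

Derivation:
Executing turtle program step by step:
Start: pos=(0,0), heading=0, pen down
FD 20: (0,0) -> (20,0) [heading=0, draw]
RT 120: heading 0 -> 240
RT 224: heading 240 -> 16
BK 18: (20,0) -> (2.697,-4.961) [heading=16, draw]
PD: pen down
FD 19: (2.697,-4.961) -> (20.961,0.276) [heading=16, draw]
BK 3: (20.961,0.276) -> (18.077,-0.551) [heading=16, draw]
FD 6: (18.077,-0.551) -> (23.845,1.103) [heading=16, draw]
FD 2: (23.845,1.103) -> (25.768,1.654) [heading=16, draw]
LT 45: heading 16 -> 61
Final: pos=(25.768,1.654), heading=61, 6 segment(s) drawn

Segment lengths:
  seg 1: (0,0) -> (20,0), length = 20
  seg 2: (20,0) -> (2.697,-4.961), length = 18
  seg 3: (2.697,-4.961) -> (20.961,0.276), length = 19
  seg 4: (20.961,0.276) -> (18.077,-0.551), length = 3
  seg 5: (18.077,-0.551) -> (23.845,1.103), length = 6
  seg 6: (23.845,1.103) -> (25.768,1.654), length = 2
Total = 68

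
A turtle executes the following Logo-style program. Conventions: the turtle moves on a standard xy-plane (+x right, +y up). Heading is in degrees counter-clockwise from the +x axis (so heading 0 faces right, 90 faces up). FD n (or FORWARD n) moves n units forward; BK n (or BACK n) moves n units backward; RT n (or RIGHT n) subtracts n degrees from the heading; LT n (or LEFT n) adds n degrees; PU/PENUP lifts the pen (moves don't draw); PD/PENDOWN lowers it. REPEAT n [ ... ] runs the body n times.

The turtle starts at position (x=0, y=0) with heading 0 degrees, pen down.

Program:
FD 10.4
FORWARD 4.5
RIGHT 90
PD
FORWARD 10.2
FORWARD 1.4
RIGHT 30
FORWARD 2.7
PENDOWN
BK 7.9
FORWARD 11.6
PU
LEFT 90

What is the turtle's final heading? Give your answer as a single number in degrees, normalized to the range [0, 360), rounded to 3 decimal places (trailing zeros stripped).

Executing turtle program step by step:
Start: pos=(0,0), heading=0, pen down
FD 10.4: (0,0) -> (10.4,0) [heading=0, draw]
FD 4.5: (10.4,0) -> (14.9,0) [heading=0, draw]
RT 90: heading 0 -> 270
PD: pen down
FD 10.2: (14.9,0) -> (14.9,-10.2) [heading=270, draw]
FD 1.4: (14.9,-10.2) -> (14.9,-11.6) [heading=270, draw]
RT 30: heading 270 -> 240
FD 2.7: (14.9,-11.6) -> (13.55,-13.938) [heading=240, draw]
PD: pen down
BK 7.9: (13.55,-13.938) -> (17.5,-7.097) [heading=240, draw]
FD 11.6: (17.5,-7.097) -> (11.7,-17.143) [heading=240, draw]
PU: pen up
LT 90: heading 240 -> 330
Final: pos=(11.7,-17.143), heading=330, 7 segment(s) drawn

Answer: 330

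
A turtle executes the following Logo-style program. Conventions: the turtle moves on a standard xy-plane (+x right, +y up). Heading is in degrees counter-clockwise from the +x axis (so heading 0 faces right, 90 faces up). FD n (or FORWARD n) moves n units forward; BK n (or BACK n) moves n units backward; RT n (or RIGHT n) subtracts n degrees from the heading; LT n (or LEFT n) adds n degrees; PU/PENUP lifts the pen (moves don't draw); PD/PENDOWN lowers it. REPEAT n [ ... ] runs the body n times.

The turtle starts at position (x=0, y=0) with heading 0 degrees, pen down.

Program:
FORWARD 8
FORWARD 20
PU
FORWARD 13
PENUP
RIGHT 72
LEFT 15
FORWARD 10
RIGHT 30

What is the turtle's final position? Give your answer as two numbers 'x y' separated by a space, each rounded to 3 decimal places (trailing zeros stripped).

Executing turtle program step by step:
Start: pos=(0,0), heading=0, pen down
FD 8: (0,0) -> (8,0) [heading=0, draw]
FD 20: (8,0) -> (28,0) [heading=0, draw]
PU: pen up
FD 13: (28,0) -> (41,0) [heading=0, move]
PU: pen up
RT 72: heading 0 -> 288
LT 15: heading 288 -> 303
FD 10: (41,0) -> (46.446,-8.387) [heading=303, move]
RT 30: heading 303 -> 273
Final: pos=(46.446,-8.387), heading=273, 2 segment(s) drawn

Answer: 46.446 -8.387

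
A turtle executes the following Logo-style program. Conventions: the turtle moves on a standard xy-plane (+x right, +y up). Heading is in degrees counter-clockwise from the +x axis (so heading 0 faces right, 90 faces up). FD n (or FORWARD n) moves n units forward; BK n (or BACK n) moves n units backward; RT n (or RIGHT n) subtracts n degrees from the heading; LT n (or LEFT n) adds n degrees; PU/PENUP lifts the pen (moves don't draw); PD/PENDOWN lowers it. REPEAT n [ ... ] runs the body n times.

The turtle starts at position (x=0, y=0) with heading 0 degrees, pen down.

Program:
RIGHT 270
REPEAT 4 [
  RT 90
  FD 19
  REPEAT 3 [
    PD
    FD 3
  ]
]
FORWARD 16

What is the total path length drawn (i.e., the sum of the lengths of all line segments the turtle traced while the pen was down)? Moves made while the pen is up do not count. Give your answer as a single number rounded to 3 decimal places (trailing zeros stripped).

Answer: 128

Derivation:
Executing turtle program step by step:
Start: pos=(0,0), heading=0, pen down
RT 270: heading 0 -> 90
REPEAT 4 [
  -- iteration 1/4 --
  RT 90: heading 90 -> 0
  FD 19: (0,0) -> (19,0) [heading=0, draw]
  REPEAT 3 [
    -- iteration 1/3 --
    PD: pen down
    FD 3: (19,0) -> (22,0) [heading=0, draw]
    -- iteration 2/3 --
    PD: pen down
    FD 3: (22,0) -> (25,0) [heading=0, draw]
    -- iteration 3/3 --
    PD: pen down
    FD 3: (25,0) -> (28,0) [heading=0, draw]
  ]
  -- iteration 2/4 --
  RT 90: heading 0 -> 270
  FD 19: (28,0) -> (28,-19) [heading=270, draw]
  REPEAT 3 [
    -- iteration 1/3 --
    PD: pen down
    FD 3: (28,-19) -> (28,-22) [heading=270, draw]
    -- iteration 2/3 --
    PD: pen down
    FD 3: (28,-22) -> (28,-25) [heading=270, draw]
    -- iteration 3/3 --
    PD: pen down
    FD 3: (28,-25) -> (28,-28) [heading=270, draw]
  ]
  -- iteration 3/4 --
  RT 90: heading 270 -> 180
  FD 19: (28,-28) -> (9,-28) [heading=180, draw]
  REPEAT 3 [
    -- iteration 1/3 --
    PD: pen down
    FD 3: (9,-28) -> (6,-28) [heading=180, draw]
    -- iteration 2/3 --
    PD: pen down
    FD 3: (6,-28) -> (3,-28) [heading=180, draw]
    -- iteration 3/3 --
    PD: pen down
    FD 3: (3,-28) -> (0,-28) [heading=180, draw]
  ]
  -- iteration 4/4 --
  RT 90: heading 180 -> 90
  FD 19: (0,-28) -> (0,-9) [heading=90, draw]
  REPEAT 3 [
    -- iteration 1/3 --
    PD: pen down
    FD 3: (0,-9) -> (0,-6) [heading=90, draw]
    -- iteration 2/3 --
    PD: pen down
    FD 3: (0,-6) -> (0,-3) [heading=90, draw]
    -- iteration 3/3 --
    PD: pen down
    FD 3: (0,-3) -> (0,0) [heading=90, draw]
  ]
]
FD 16: (0,0) -> (0,16) [heading=90, draw]
Final: pos=(0,16), heading=90, 17 segment(s) drawn

Segment lengths:
  seg 1: (0,0) -> (19,0), length = 19
  seg 2: (19,0) -> (22,0), length = 3
  seg 3: (22,0) -> (25,0), length = 3
  seg 4: (25,0) -> (28,0), length = 3
  seg 5: (28,0) -> (28,-19), length = 19
  seg 6: (28,-19) -> (28,-22), length = 3
  seg 7: (28,-22) -> (28,-25), length = 3
  seg 8: (28,-25) -> (28,-28), length = 3
  seg 9: (28,-28) -> (9,-28), length = 19
  seg 10: (9,-28) -> (6,-28), length = 3
  seg 11: (6,-28) -> (3,-28), length = 3
  seg 12: (3,-28) -> (0,-28), length = 3
  seg 13: (0,-28) -> (0,-9), length = 19
  seg 14: (0,-9) -> (0,-6), length = 3
  seg 15: (0,-6) -> (0,-3), length = 3
  seg 16: (0,-3) -> (0,0), length = 3
  seg 17: (0,0) -> (0,16), length = 16
Total = 128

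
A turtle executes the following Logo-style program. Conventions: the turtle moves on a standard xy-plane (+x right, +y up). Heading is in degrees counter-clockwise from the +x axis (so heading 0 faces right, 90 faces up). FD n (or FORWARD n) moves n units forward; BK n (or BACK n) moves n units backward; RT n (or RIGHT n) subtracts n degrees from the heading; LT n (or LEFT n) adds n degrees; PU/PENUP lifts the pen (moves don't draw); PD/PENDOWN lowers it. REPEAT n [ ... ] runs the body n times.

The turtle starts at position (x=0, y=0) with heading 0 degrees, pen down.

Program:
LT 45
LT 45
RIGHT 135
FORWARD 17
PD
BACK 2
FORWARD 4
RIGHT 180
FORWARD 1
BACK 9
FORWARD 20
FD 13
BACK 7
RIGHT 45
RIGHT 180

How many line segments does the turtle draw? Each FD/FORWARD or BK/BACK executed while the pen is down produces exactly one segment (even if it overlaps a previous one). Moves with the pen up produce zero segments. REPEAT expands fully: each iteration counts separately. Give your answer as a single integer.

Executing turtle program step by step:
Start: pos=(0,0), heading=0, pen down
LT 45: heading 0 -> 45
LT 45: heading 45 -> 90
RT 135: heading 90 -> 315
FD 17: (0,0) -> (12.021,-12.021) [heading=315, draw]
PD: pen down
BK 2: (12.021,-12.021) -> (10.607,-10.607) [heading=315, draw]
FD 4: (10.607,-10.607) -> (13.435,-13.435) [heading=315, draw]
RT 180: heading 315 -> 135
FD 1: (13.435,-13.435) -> (12.728,-12.728) [heading=135, draw]
BK 9: (12.728,-12.728) -> (19.092,-19.092) [heading=135, draw]
FD 20: (19.092,-19.092) -> (4.95,-4.95) [heading=135, draw]
FD 13: (4.95,-4.95) -> (-4.243,4.243) [heading=135, draw]
BK 7: (-4.243,4.243) -> (0.707,-0.707) [heading=135, draw]
RT 45: heading 135 -> 90
RT 180: heading 90 -> 270
Final: pos=(0.707,-0.707), heading=270, 8 segment(s) drawn
Segments drawn: 8

Answer: 8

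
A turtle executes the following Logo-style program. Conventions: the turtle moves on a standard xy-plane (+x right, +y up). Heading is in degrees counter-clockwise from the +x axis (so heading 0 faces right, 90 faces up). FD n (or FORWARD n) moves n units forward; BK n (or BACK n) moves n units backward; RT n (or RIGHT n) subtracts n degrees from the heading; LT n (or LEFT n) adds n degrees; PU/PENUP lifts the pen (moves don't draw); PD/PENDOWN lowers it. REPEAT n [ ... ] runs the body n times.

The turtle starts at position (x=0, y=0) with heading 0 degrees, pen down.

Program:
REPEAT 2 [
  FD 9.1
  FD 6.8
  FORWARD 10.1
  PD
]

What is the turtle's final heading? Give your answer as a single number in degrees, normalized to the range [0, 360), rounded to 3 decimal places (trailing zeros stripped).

Executing turtle program step by step:
Start: pos=(0,0), heading=0, pen down
REPEAT 2 [
  -- iteration 1/2 --
  FD 9.1: (0,0) -> (9.1,0) [heading=0, draw]
  FD 6.8: (9.1,0) -> (15.9,0) [heading=0, draw]
  FD 10.1: (15.9,0) -> (26,0) [heading=0, draw]
  PD: pen down
  -- iteration 2/2 --
  FD 9.1: (26,0) -> (35.1,0) [heading=0, draw]
  FD 6.8: (35.1,0) -> (41.9,0) [heading=0, draw]
  FD 10.1: (41.9,0) -> (52,0) [heading=0, draw]
  PD: pen down
]
Final: pos=(52,0), heading=0, 6 segment(s) drawn

Answer: 0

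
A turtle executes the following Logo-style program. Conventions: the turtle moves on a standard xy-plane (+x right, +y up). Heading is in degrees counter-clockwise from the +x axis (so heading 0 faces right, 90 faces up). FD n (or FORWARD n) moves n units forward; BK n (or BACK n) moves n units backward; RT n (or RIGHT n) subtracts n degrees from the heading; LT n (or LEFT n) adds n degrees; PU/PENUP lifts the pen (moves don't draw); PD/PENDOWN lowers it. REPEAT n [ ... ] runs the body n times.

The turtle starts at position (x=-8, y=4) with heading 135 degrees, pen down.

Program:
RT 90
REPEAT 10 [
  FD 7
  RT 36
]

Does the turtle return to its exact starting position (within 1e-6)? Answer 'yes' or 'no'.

Answer: yes

Derivation:
Executing turtle program step by step:
Start: pos=(-8,4), heading=135, pen down
RT 90: heading 135 -> 45
REPEAT 10 [
  -- iteration 1/10 --
  FD 7: (-8,4) -> (-3.05,8.95) [heading=45, draw]
  RT 36: heading 45 -> 9
  -- iteration 2/10 --
  FD 7: (-3.05,8.95) -> (3.864,10.045) [heading=9, draw]
  RT 36: heading 9 -> 333
  -- iteration 3/10 --
  FD 7: (3.864,10.045) -> (10.101,6.867) [heading=333, draw]
  RT 36: heading 333 -> 297
  -- iteration 4/10 --
  FD 7: (10.101,6.867) -> (13.279,0.63) [heading=297, draw]
  RT 36: heading 297 -> 261
  -- iteration 5/10 --
  FD 7: (13.279,0.63) -> (12.184,-6.284) [heading=261, draw]
  RT 36: heading 261 -> 225
  -- iteration 6/10 --
  FD 7: (12.184,-6.284) -> (7.234,-11.234) [heading=225, draw]
  RT 36: heading 225 -> 189
  -- iteration 7/10 --
  FD 7: (7.234,-11.234) -> (0.32,-12.329) [heading=189, draw]
  RT 36: heading 189 -> 153
  -- iteration 8/10 --
  FD 7: (0.32,-12.329) -> (-5.917,-9.151) [heading=153, draw]
  RT 36: heading 153 -> 117
  -- iteration 9/10 --
  FD 7: (-5.917,-9.151) -> (-9.095,-2.914) [heading=117, draw]
  RT 36: heading 117 -> 81
  -- iteration 10/10 --
  FD 7: (-9.095,-2.914) -> (-8,4) [heading=81, draw]
  RT 36: heading 81 -> 45
]
Final: pos=(-8,4), heading=45, 10 segment(s) drawn

Start position: (-8, 4)
Final position: (-8, 4)
Distance = 0; < 1e-6 -> CLOSED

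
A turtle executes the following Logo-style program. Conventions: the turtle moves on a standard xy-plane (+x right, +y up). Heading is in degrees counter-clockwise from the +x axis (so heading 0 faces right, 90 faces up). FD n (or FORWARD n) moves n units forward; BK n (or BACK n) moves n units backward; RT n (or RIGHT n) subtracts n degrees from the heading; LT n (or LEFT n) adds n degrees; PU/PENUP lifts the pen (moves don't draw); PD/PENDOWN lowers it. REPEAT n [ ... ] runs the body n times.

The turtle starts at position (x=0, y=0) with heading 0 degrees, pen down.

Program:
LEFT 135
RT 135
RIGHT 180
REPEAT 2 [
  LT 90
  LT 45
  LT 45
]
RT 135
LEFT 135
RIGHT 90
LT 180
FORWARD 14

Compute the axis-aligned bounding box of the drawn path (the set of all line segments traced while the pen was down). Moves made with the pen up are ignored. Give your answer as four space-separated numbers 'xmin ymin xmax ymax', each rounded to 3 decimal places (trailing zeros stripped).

Executing turtle program step by step:
Start: pos=(0,0), heading=0, pen down
LT 135: heading 0 -> 135
RT 135: heading 135 -> 0
RT 180: heading 0 -> 180
REPEAT 2 [
  -- iteration 1/2 --
  LT 90: heading 180 -> 270
  LT 45: heading 270 -> 315
  LT 45: heading 315 -> 0
  -- iteration 2/2 --
  LT 90: heading 0 -> 90
  LT 45: heading 90 -> 135
  LT 45: heading 135 -> 180
]
RT 135: heading 180 -> 45
LT 135: heading 45 -> 180
RT 90: heading 180 -> 90
LT 180: heading 90 -> 270
FD 14: (0,0) -> (0,-14) [heading=270, draw]
Final: pos=(0,-14), heading=270, 1 segment(s) drawn

Segment endpoints: x in {0, 0}, y in {-14, 0}
xmin=0, ymin=-14, xmax=0, ymax=0

Answer: 0 -14 0 0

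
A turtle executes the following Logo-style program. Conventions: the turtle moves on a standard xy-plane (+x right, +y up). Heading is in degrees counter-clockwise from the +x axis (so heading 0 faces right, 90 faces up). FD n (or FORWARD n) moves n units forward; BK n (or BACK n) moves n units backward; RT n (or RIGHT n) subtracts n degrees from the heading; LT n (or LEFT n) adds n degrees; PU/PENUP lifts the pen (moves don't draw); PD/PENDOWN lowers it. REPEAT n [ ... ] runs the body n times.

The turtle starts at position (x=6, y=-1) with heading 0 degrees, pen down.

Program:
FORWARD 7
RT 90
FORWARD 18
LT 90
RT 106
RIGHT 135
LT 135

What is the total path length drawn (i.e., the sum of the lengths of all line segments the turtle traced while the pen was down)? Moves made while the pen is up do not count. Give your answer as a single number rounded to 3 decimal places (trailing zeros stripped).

Answer: 25

Derivation:
Executing turtle program step by step:
Start: pos=(6,-1), heading=0, pen down
FD 7: (6,-1) -> (13,-1) [heading=0, draw]
RT 90: heading 0 -> 270
FD 18: (13,-1) -> (13,-19) [heading=270, draw]
LT 90: heading 270 -> 0
RT 106: heading 0 -> 254
RT 135: heading 254 -> 119
LT 135: heading 119 -> 254
Final: pos=(13,-19), heading=254, 2 segment(s) drawn

Segment lengths:
  seg 1: (6,-1) -> (13,-1), length = 7
  seg 2: (13,-1) -> (13,-19), length = 18
Total = 25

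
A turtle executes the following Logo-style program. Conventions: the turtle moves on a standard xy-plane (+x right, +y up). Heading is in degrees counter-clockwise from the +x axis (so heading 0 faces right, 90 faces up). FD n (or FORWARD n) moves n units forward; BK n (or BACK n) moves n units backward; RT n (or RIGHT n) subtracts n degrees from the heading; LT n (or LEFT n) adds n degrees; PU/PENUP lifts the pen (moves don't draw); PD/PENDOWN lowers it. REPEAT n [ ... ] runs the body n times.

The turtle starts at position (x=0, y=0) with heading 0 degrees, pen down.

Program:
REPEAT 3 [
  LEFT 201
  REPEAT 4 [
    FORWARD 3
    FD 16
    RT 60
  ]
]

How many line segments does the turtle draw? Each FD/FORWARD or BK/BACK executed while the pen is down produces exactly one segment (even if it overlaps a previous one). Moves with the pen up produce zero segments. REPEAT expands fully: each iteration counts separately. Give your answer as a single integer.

Answer: 24

Derivation:
Executing turtle program step by step:
Start: pos=(0,0), heading=0, pen down
REPEAT 3 [
  -- iteration 1/3 --
  LT 201: heading 0 -> 201
  REPEAT 4 [
    -- iteration 1/4 --
    FD 3: (0,0) -> (-2.801,-1.075) [heading=201, draw]
    FD 16: (-2.801,-1.075) -> (-17.738,-6.809) [heading=201, draw]
    RT 60: heading 201 -> 141
    -- iteration 2/4 --
    FD 3: (-17.738,-6.809) -> (-20.069,-4.921) [heading=141, draw]
    FD 16: (-20.069,-4.921) -> (-32.504,5.148) [heading=141, draw]
    RT 60: heading 141 -> 81
    -- iteration 3/4 --
    FD 3: (-32.504,5.148) -> (-32.034,8.111) [heading=81, draw]
    FD 16: (-32.034,8.111) -> (-29.532,23.914) [heading=81, draw]
    RT 60: heading 81 -> 21
    -- iteration 4/4 --
    FD 3: (-29.532,23.914) -> (-26.731,24.989) [heading=21, draw]
    FD 16: (-26.731,24.989) -> (-11.794,30.723) [heading=21, draw]
    RT 60: heading 21 -> 321
  ]
  -- iteration 2/3 --
  LT 201: heading 321 -> 162
  REPEAT 4 [
    -- iteration 1/4 --
    FD 3: (-11.794,30.723) -> (-14.647,31.65) [heading=162, draw]
    FD 16: (-14.647,31.65) -> (-29.864,36.594) [heading=162, draw]
    RT 60: heading 162 -> 102
    -- iteration 2/4 --
    FD 3: (-29.864,36.594) -> (-30.487,39.529) [heading=102, draw]
    FD 16: (-30.487,39.529) -> (-33.814,55.179) [heading=102, draw]
    RT 60: heading 102 -> 42
    -- iteration 3/4 --
    FD 3: (-33.814,55.179) -> (-31.584,57.187) [heading=42, draw]
    FD 16: (-31.584,57.187) -> (-19.694,67.893) [heading=42, draw]
    RT 60: heading 42 -> 342
    -- iteration 4/4 --
    FD 3: (-19.694,67.893) -> (-16.841,66.966) [heading=342, draw]
    FD 16: (-16.841,66.966) -> (-1.624,62.021) [heading=342, draw]
    RT 60: heading 342 -> 282
  ]
  -- iteration 3/3 --
  LT 201: heading 282 -> 123
  REPEAT 4 [
    -- iteration 1/4 --
    FD 3: (-1.624,62.021) -> (-3.258,64.537) [heading=123, draw]
    FD 16: (-3.258,64.537) -> (-11.972,77.956) [heading=123, draw]
    RT 60: heading 123 -> 63
    -- iteration 2/4 --
    FD 3: (-11.972,77.956) -> (-10.61,80.629) [heading=63, draw]
    FD 16: (-10.61,80.629) -> (-3.346,94.885) [heading=63, draw]
    RT 60: heading 63 -> 3
    -- iteration 3/4 --
    FD 3: (-3.346,94.885) -> (-0.351,95.042) [heading=3, draw]
    FD 16: (-0.351,95.042) -> (15.628,95.88) [heading=3, draw]
    RT 60: heading 3 -> 303
    -- iteration 4/4 --
    FD 3: (15.628,95.88) -> (17.261,93.364) [heading=303, draw]
    FD 16: (17.261,93.364) -> (25.976,79.945) [heading=303, draw]
    RT 60: heading 303 -> 243
  ]
]
Final: pos=(25.976,79.945), heading=243, 24 segment(s) drawn
Segments drawn: 24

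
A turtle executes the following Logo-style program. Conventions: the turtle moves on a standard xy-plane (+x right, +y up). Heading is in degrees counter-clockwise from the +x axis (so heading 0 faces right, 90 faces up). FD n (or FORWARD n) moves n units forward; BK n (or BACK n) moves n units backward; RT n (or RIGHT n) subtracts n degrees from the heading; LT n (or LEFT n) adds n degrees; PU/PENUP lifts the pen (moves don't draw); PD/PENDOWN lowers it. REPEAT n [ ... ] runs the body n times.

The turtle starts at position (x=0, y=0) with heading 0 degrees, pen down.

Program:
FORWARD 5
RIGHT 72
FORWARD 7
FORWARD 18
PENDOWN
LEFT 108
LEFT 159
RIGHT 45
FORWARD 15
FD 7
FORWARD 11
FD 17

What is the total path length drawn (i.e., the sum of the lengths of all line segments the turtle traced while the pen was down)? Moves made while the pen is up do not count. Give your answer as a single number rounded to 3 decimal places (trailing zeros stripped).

Answer: 80

Derivation:
Executing turtle program step by step:
Start: pos=(0,0), heading=0, pen down
FD 5: (0,0) -> (5,0) [heading=0, draw]
RT 72: heading 0 -> 288
FD 7: (5,0) -> (7.163,-6.657) [heading=288, draw]
FD 18: (7.163,-6.657) -> (12.725,-23.776) [heading=288, draw]
PD: pen down
LT 108: heading 288 -> 36
LT 159: heading 36 -> 195
RT 45: heading 195 -> 150
FD 15: (12.725,-23.776) -> (-0.265,-16.276) [heading=150, draw]
FD 7: (-0.265,-16.276) -> (-6.327,-12.776) [heading=150, draw]
FD 11: (-6.327,-12.776) -> (-15.853,-7.276) [heading=150, draw]
FD 17: (-15.853,-7.276) -> (-30.576,1.224) [heading=150, draw]
Final: pos=(-30.576,1.224), heading=150, 7 segment(s) drawn

Segment lengths:
  seg 1: (0,0) -> (5,0), length = 5
  seg 2: (5,0) -> (7.163,-6.657), length = 7
  seg 3: (7.163,-6.657) -> (12.725,-23.776), length = 18
  seg 4: (12.725,-23.776) -> (-0.265,-16.276), length = 15
  seg 5: (-0.265,-16.276) -> (-6.327,-12.776), length = 7
  seg 6: (-6.327,-12.776) -> (-15.853,-7.276), length = 11
  seg 7: (-15.853,-7.276) -> (-30.576,1.224), length = 17
Total = 80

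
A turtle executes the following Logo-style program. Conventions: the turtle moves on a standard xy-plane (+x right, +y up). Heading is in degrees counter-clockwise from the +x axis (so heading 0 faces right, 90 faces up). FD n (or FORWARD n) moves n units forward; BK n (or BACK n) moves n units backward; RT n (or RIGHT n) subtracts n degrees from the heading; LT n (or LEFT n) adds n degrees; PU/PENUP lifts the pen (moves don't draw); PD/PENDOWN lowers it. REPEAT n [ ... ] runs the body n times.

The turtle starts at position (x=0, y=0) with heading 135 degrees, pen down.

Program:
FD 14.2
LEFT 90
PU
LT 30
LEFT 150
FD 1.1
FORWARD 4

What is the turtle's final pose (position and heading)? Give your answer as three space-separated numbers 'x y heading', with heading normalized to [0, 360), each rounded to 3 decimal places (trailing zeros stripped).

Answer: -6.435 13.647 45

Derivation:
Executing turtle program step by step:
Start: pos=(0,0), heading=135, pen down
FD 14.2: (0,0) -> (-10.041,10.041) [heading=135, draw]
LT 90: heading 135 -> 225
PU: pen up
LT 30: heading 225 -> 255
LT 150: heading 255 -> 45
FD 1.1: (-10.041,10.041) -> (-9.263,10.819) [heading=45, move]
FD 4: (-9.263,10.819) -> (-6.435,13.647) [heading=45, move]
Final: pos=(-6.435,13.647), heading=45, 1 segment(s) drawn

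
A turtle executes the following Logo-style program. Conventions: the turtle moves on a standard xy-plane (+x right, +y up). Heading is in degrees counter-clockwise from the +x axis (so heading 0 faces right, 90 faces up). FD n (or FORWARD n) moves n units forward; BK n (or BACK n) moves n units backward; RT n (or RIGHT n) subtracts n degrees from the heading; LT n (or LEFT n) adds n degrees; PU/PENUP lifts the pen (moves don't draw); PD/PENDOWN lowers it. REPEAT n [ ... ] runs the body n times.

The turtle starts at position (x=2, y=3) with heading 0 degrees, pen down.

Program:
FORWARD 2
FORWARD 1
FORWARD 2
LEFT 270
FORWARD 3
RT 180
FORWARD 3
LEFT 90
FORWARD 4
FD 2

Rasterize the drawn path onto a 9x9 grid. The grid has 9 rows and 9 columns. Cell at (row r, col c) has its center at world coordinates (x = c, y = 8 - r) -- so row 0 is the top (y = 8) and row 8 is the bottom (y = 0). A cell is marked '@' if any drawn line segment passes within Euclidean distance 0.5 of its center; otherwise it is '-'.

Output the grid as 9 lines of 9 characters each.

Answer: ---------
---------
---------
---------
---------
-@@@@@@@-
-------@-
-------@-
-------@-

Derivation:
Segment 0: (2,3) -> (4,3)
Segment 1: (4,3) -> (5,3)
Segment 2: (5,3) -> (7,3)
Segment 3: (7,3) -> (7,0)
Segment 4: (7,0) -> (7,3)
Segment 5: (7,3) -> (3,3)
Segment 6: (3,3) -> (1,3)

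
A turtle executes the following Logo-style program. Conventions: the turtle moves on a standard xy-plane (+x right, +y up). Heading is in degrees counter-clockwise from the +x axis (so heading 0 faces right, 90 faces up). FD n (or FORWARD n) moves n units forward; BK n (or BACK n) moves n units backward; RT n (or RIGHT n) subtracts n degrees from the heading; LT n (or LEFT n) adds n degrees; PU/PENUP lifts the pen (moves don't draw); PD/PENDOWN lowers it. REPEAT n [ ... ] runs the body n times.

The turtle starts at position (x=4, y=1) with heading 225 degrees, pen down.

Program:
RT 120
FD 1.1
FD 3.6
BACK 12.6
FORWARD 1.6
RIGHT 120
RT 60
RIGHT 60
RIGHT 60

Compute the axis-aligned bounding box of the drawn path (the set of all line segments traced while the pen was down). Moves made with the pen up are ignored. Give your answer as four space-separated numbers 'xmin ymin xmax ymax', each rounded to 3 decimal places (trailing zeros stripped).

Answer: 2.784 -6.631 6.045 5.54

Derivation:
Executing turtle program step by step:
Start: pos=(4,1), heading=225, pen down
RT 120: heading 225 -> 105
FD 1.1: (4,1) -> (3.715,2.063) [heading=105, draw]
FD 3.6: (3.715,2.063) -> (2.784,5.54) [heading=105, draw]
BK 12.6: (2.784,5.54) -> (6.045,-6.631) [heading=105, draw]
FD 1.6: (6.045,-6.631) -> (5.631,-5.085) [heading=105, draw]
RT 120: heading 105 -> 345
RT 60: heading 345 -> 285
RT 60: heading 285 -> 225
RT 60: heading 225 -> 165
Final: pos=(5.631,-5.085), heading=165, 4 segment(s) drawn

Segment endpoints: x in {2.784, 3.715, 4, 5.631, 6.045}, y in {-6.631, -5.085, 1, 2.063, 5.54}
xmin=2.784, ymin=-6.631, xmax=6.045, ymax=5.54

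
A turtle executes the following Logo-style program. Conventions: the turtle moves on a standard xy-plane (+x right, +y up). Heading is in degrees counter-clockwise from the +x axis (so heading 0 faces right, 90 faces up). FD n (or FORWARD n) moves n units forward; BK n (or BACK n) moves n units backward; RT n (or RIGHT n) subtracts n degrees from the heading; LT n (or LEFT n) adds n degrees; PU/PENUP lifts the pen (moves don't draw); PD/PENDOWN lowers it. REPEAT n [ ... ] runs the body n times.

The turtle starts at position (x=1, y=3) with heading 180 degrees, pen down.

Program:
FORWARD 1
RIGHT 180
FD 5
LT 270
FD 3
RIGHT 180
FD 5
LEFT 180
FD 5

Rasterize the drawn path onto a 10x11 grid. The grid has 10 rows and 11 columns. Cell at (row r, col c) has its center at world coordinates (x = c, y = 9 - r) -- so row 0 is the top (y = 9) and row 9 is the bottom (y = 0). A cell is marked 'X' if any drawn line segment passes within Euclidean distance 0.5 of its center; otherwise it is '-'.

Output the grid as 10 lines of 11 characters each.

Answer: -----------
-----------
-----------
-----------
-----X-----
-----X-----
XXXXXX-----
-----X-----
-----X-----
-----X-----

Derivation:
Segment 0: (1,3) -> (0,3)
Segment 1: (0,3) -> (5,3)
Segment 2: (5,3) -> (5,0)
Segment 3: (5,0) -> (5,5)
Segment 4: (5,5) -> (5,0)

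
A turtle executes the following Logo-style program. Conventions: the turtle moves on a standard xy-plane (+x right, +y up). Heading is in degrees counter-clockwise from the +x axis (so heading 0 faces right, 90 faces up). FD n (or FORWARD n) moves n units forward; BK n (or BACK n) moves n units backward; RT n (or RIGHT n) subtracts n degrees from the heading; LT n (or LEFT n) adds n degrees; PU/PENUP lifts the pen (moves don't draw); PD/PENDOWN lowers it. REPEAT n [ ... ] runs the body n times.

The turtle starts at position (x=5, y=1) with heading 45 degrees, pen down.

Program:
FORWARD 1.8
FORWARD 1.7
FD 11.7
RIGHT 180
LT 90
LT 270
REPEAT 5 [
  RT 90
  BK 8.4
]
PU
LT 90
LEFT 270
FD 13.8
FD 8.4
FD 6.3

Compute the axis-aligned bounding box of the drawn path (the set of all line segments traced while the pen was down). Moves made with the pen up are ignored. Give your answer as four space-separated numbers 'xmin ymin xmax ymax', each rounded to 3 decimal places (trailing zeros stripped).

Answer: 5 -0.131 21.688 11.748

Derivation:
Executing turtle program step by step:
Start: pos=(5,1), heading=45, pen down
FD 1.8: (5,1) -> (6.273,2.273) [heading=45, draw]
FD 1.7: (6.273,2.273) -> (7.475,3.475) [heading=45, draw]
FD 11.7: (7.475,3.475) -> (15.748,11.748) [heading=45, draw]
RT 180: heading 45 -> 225
LT 90: heading 225 -> 315
LT 270: heading 315 -> 225
REPEAT 5 [
  -- iteration 1/5 --
  RT 90: heading 225 -> 135
  BK 8.4: (15.748,11.748) -> (21.688,5.808) [heading=135, draw]
  -- iteration 2/5 --
  RT 90: heading 135 -> 45
  BK 8.4: (21.688,5.808) -> (15.748,-0.131) [heading=45, draw]
  -- iteration 3/5 --
  RT 90: heading 45 -> 315
  BK 8.4: (15.748,-0.131) -> (9.808,5.808) [heading=315, draw]
  -- iteration 4/5 --
  RT 90: heading 315 -> 225
  BK 8.4: (9.808,5.808) -> (15.748,11.748) [heading=225, draw]
  -- iteration 5/5 --
  RT 90: heading 225 -> 135
  BK 8.4: (15.748,11.748) -> (21.688,5.808) [heading=135, draw]
]
PU: pen up
LT 90: heading 135 -> 225
LT 270: heading 225 -> 135
FD 13.8: (21.688,5.808) -> (11.93,15.566) [heading=135, move]
FD 8.4: (11.93,15.566) -> (5.99,21.506) [heading=135, move]
FD 6.3: (5.99,21.506) -> (1.535,25.961) [heading=135, move]
Final: pos=(1.535,25.961), heading=135, 8 segment(s) drawn

Segment endpoints: x in {5, 6.273, 7.475, 9.808, 15.748, 15.748, 15.748, 21.688}, y in {-0.131, 1, 2.273, 3.475, 5.808, 5.808, 11.748}
xmin=5, ymin=-0.131, xmax=21.688, ymax=11.748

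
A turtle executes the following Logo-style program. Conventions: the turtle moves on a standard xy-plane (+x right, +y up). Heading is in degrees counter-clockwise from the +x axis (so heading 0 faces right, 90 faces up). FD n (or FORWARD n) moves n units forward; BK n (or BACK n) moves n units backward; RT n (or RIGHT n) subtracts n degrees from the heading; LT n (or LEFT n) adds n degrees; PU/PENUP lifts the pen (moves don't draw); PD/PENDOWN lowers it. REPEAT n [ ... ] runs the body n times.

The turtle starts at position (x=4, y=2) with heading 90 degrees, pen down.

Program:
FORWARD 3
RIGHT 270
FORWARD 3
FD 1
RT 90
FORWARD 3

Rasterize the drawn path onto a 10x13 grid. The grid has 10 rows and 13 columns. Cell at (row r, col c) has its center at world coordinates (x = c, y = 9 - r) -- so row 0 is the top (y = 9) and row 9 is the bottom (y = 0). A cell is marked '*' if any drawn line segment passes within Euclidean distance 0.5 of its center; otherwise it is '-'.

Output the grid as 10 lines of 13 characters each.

Segment 0: (4,2) -> (4,5)
Segment 1: (4,5) -> (1,5)
Segment 2: (1,5) -> (0,5)
Segment 3: (0,5) -> (-0,8)

Answer: -------------
*------------
*------------
*------------
*****--------
----*--------
----*--------
----*--------
-------------
-------------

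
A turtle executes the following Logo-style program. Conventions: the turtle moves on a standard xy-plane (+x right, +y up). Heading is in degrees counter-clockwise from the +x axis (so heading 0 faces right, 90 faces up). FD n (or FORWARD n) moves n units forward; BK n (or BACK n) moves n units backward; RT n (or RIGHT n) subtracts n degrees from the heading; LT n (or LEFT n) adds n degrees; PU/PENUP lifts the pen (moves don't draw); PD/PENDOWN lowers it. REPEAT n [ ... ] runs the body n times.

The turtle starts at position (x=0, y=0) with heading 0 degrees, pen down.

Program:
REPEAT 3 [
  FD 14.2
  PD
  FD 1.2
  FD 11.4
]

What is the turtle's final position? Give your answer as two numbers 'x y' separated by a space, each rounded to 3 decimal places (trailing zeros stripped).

Answer: 80.4 0

Derivation:
Executing turtle program step by step:
Start: pos=(0,0), heading=0, pen down
REPEAT 3 [
  -- iteration 1/3 --
  FD 14.2: (0,0) -> (14.2,0) [heading=0, draw]
  PD: pen down
  FD 1.2: (14.2,0) -> (15.4,0) [heading=0, draw]
  FD 11.4: (15.4,0) -> (26.8,0) [heading=0, draw]
  -- iteration 2/3 --
  FD 14.2: (26.8,0) -> (41,0) [heading=0, draw]
  PD: pen down
  FD 1.2: (41,0) -> (42.2,0) [heading=0, draw]
  FD 11.4: (42.2,0) -> (53.6,0) [heading=0, draw]
  -- iteration 3/3 --
  FD 14.2: (53.6,0) -> (67.8,0) [heading=0, draw]
  PD: pen down
  FD 1.2: (67.8,0) -> (69,0) [heading=0, draw]
  FD 11.4: (69,0) -> (80.4,0) [heading=0, draw]
]
Final: pos=(80.4,0), heading=0, 9 segment(s) drawn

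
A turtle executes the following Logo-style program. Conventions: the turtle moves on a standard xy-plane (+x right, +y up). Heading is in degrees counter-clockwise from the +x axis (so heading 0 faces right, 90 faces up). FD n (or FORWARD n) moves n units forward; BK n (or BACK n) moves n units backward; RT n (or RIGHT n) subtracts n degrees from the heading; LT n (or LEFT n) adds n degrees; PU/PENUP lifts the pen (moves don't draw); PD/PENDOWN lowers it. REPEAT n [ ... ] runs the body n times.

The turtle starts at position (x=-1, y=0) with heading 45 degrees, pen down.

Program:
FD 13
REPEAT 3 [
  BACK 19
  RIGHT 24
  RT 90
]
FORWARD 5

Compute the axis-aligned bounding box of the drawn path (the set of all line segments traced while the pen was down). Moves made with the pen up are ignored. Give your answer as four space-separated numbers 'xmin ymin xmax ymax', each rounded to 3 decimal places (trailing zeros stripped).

Answer: -12.052 -4.243 9.192 16.956

Derivation:
Executing turtle program step by step:
Start: pos=(-1,0), heading=45, pen down
FD 13: (-1,0) -> (8.192,9.192) [heading=45, draw]
REPEAT 3 [
  -- iteration 1/3 --
  BK 19: (8.192,9.192) -> (-5.243,-4.243) [heading=45, draw]
  RT 24: heading 45 -> 21
  RT 90: heading 21 -> 291
  -- iteration 2/3 --
  BK 19: (-5.243,-4.243) -> (-12.052,13.495) [heading=291, draw]
  RT 24: heading 291 -> 267
  RT 90: heading 267 -> 177
  -- iteration 3/3 --
  BK 19: (-12.052,13.495) -> (6.922,12.501) [heading=177, draw]
  RT 24: heading 177 -> 153
  RT 90: heading 153 -> 63
]
FD 5: (6.922,12.501) -> (9.192,16.956) [heading=63, draw]
Final: pos=(9.192,16.956), heading=63, 5 segment(s) drawn

Segment endpoints: x in {-12.052, -5.243, -1, 6.922, 8.192, 9.192}, y in {-4.243, 0, 9.192, 12.501, 13.495, 16.956}
xmin=-12.052, ymin=-4.243, xmax=9.192, ymax=16.956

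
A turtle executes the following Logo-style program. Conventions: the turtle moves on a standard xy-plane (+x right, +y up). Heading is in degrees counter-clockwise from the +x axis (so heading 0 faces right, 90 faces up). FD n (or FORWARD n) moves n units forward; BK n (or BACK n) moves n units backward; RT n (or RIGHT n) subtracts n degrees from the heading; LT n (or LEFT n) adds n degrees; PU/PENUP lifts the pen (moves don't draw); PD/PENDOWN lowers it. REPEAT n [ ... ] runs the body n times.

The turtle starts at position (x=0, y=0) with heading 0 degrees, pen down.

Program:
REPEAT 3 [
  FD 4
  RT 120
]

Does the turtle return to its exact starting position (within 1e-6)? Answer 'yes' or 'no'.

Answer: yes

Derivation:
Executing turtle program step by step:
Start: pos=(0,0), heading=0, pen down
REPEAT 3 [
  -- iteration 1/3 --
  FD 4: (0,0) -> (4,0) [heading=0, draw]
  RT 120: heading 0 -> 240
  -- iteration 2/3 --
  FD 4: (4,0) -> (2,-3.464) [heading=240, draw]
  RT 120: heading 240 -> 120
  -- iteration 3/3 --
  FD 4: (2,-3.464) -> (0,0) [heading=120, draw]
  RT 120: heading 120 -> 0
]
Final: pos=(0,0), heading=0, 3 segment(s) drawn

Start position: (0, 0)
Final position: (0, 0)
Distance = 0; < 1e-6 -> CLOSED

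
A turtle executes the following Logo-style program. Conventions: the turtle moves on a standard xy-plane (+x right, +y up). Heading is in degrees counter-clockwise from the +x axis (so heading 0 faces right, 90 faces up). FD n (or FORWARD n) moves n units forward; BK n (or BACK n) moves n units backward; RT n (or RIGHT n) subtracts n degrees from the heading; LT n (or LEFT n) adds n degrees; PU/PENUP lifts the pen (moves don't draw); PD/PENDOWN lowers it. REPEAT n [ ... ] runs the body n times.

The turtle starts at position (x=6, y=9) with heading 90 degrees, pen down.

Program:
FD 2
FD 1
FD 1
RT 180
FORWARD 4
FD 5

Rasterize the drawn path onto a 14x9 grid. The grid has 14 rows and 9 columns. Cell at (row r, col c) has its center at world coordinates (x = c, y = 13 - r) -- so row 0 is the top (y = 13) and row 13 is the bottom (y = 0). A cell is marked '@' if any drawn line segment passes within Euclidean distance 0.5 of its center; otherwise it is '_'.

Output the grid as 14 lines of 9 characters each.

Answer: ______@__
______@__
______@__
______@__
______@__
______@__
______@__
______@__
______@__
______@__
_________
_________
_________
_________

Derivation:
Segment 0: (6,9) -> (6,11)
Segment 1: (6,11) -> (6,12)
Segment 2: (6,12) -> (6,13)
Segment 3: (6,13) -> (6,9)
Segment 4: (6,9) -> (6,4)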